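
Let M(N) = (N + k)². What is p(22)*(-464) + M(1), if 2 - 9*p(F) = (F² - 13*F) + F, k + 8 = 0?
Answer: 101593/9 ≈ 11288.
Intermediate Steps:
k = -8 (k = -8 + 0 = -8)
M(N) = (-8 + N)² (M(N) = (N - 8)² = (-8 + N)²)
p(F) = 2/9 - F²/9 + 4*F/3 (p(F) = 2/9 - ((F² - 13*F) + F)/9 = 2/9 - (F² - 12*F)/9 = 2/9 + (-F²/9 + 4*F/3) = 2/9 - F²/9 + 4*F/3)
p(22)*(-464) + M(1) = (2/9 - ⅑*22² + (4/3)*22)*(-464) + (-8 + 1)² = (2/9 - ⅑*484 + 88/3)*(-464) + (-7)² = (2/9 - 484/9 + 88/3)*(-464) + 49 = -218/9*(-464) + 49 = 101152/9 + 49 = 101593/9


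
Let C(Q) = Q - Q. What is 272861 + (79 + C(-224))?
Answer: 272940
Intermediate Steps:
C(Q) = 0
272861 + (79 + C(-224)) = 272861 + (79 + 0) = 272861 + 79 = 272940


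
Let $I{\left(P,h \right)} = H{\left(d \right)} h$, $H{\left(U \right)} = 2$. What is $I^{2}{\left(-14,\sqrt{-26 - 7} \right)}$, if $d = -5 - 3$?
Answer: $-132$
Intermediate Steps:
$d = -8$ ($d = -5 - 3 = -8$)
$I{\left(P,h \right)} = 2 h$
$I^{2}{\left(-14,\sqrt{-26 - 7} \right)} = \left(2 \sqrt{-26 - 7}\right)^{2} = \left(2 \sqrt{-33}\right)^{2} = \left(2 i \sqrt{33}\right)^{2} = -132$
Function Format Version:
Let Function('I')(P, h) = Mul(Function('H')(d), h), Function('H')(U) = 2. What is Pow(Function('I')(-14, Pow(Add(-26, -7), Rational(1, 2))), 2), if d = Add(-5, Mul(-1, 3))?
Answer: -132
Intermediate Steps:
d = -8 (d = Add(-5, -3) = -8)
Function('I')(P, h) = Mul(2, h)
Pow(Function('I')(-14, Pow(Add(-26, -7), Rational(1, 2))), 2) = Pow(Mul(2, Pow(Add(-26, -7), Rational(1, 2))), 2) = Pow(Mul(2, Pow(-33, Rational(1, 2))), 2) = Pow(Mul(2, Mul(I, Pow(33, Rational(1, 2)))), 2) = Pow(Mul(2, I, Pow(33, Rational(1, 2))), 2) = -132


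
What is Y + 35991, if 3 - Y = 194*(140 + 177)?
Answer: -25504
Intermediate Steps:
Y = -61495 (Y = 3 - 194*(140 + 177) = 3 - 194*317 = 3 - 1*61498 = 3 - 61498 = -61495)
Y + 35991 = -61495 + 35991 = -25504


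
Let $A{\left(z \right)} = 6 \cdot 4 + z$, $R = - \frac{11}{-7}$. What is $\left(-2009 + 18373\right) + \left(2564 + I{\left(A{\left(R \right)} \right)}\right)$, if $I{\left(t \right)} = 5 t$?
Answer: $\frac{133391}{7} \approx 19056.0$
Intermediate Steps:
$R = \frac{11}{7}$ ($R = \left(-11\right) \left(- \frac{1}{7}\right) = \frac{11}{7} \approx 1.5714$)
$A{\left(z \right)} = 24 + z$
$\left(-2009 + 18373\right) + \left(2564 + I{\left(A{\left(R \right)} \right)}\right) = \left(-2009 + 18373\right) + \left(2564 + 5 \left(24 + \frac{11}{7}\right)\right) = 16364 + \left(2564 + 5 \cdot \frac{179}{7}\right) = 16364 + \left(2564 + \frac{895}{7}\right) = 16364 + \frac{18843}{7} = \frac{133391}{7}$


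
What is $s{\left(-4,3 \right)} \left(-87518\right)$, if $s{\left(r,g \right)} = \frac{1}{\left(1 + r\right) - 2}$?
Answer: $\frac{87518}{5} \approx 17504.0$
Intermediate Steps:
$s{\left(r,g \right)} = \frac{1}{-1 + r}$
$s{\left(-4,3 \right)} \left(-87518\right) = \frac{1}{-1 - 4} \left(-87518\right) = \frac{1}{-5} \left(-87518\right) = \left(- \frac{1}{5}\right) \left(-87518\right) = \frac{87518}{5}$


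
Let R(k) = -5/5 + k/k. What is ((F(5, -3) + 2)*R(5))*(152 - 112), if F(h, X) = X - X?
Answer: 0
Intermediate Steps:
F(h, X) = 0
R(k) = 0 (R(k) = -5*1/5 + 1 = -1 + 1 = 0)
((F(5, -3) + 2)*R(5))*(152 - 112) = ((0 + 2)*0)*(152 - 112) = (2*0)*40 = 0*40 = 0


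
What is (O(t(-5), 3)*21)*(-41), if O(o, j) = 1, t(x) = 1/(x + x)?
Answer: -861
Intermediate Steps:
t(x) = 1/(2*x)
(O(t(-5), 3)*21)*(-41) = (1*21)*(-41) = 21*(-41) = -861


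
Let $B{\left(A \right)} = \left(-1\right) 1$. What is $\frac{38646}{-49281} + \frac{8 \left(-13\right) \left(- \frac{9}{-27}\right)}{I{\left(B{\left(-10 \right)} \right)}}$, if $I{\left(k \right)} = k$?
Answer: $\frac{1669762}{49281} \approx 33.882$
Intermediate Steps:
$B{\left(A \right)} = -1$
$\frac{38646}{-49281} + \frac{8 \left(-13\right) \left(- \frac{9}{-27}\right)}{I{\left(B{\left(-10 \right)} \right)}} = \frac{38646}{-49281} + \frac{8 \left(-13\right) \left(- \frac{9}{-27}\right)}{-1} = 38646 \left(- \frac{1}{49281}\right) + - 104 \left(\left(-9\right) \left(- \frac{1}{27}\right)\right) \left(-1\right) = - \frac{12882}{16427} + \left(-104\right) \frac{1}{3} \left(-1\right) = - \frac{12882}{16427} - - \frac{104}{3} = - \frac{12882}{16427} + \frac{104}{3} = \frac{1669762}{49281}$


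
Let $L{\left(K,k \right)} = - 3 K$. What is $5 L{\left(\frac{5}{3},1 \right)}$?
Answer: $-25$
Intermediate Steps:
$5 L{\left(\frac{5}{3},1 \right)} = 5 \left(- 3 \cdot \frac{5}{3}\right) = 5 \left(- 3 \cdot 5 \cdot \frac{1}{3}\right) = 5 \left(\left(-3\right) \frac{5}{3}\right) = 5 \left(-5\right) = -25$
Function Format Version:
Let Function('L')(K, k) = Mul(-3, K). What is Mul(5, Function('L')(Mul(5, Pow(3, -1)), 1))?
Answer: -25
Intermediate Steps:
Mul(5, Function('L')(Mul(5, Pow(3, -1)), 1)) = Mul(5, Mul(-3, Mul(5, Pow(3, -1)))) = Mul(5, Mul(-3, Mul(5, Rational(1, 3)))) = Mul(5, Mul(-3, Rational(5, 3))) = Mul(5, -5) = -25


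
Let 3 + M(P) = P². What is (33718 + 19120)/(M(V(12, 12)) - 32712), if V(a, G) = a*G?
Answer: -52838/11979 ≈ -4.4109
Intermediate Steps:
V(a, G) = G*a
M(P) = -3 + P²
(33718 + 19120)/(M(V(12, 12)) - 32712) = (33718 + 19120)/((-3 + (12*12)²) - 32712) = 52838/((-3 + 144²) - 32712) = 52838/((-3 + 20736) - 32712) = 52838/(20733 - 32712) = 52838/(-11979) = 52838*(-1/11979) = -52838/11979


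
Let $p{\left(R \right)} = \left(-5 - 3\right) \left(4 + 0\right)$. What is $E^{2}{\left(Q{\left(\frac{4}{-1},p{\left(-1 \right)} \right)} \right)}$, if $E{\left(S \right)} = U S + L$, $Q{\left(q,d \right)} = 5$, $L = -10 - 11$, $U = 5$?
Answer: $16$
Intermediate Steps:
$L = -21$
$p{\left(R \right)} = -32$ ($p{\left(R \right)} = \left(-8\right) 4 = -32$)
$E{\left(S \right)} = -21 + 5 S$ ($E{\left(S \right)} = 5 S - 21 = -21 + 5 S$)
$E^{2}{\left(Q{\left(\frac{4}{-1},p{\left(-1 \right)} \right)} \right)} = \left(-21 + 5 \cdot 5\right)^{2} = \left(-21 + 25\right)^{2} = 4^{2} = 16$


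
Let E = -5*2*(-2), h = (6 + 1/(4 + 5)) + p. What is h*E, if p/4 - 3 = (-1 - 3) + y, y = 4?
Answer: 3260/9 ≈ 362.22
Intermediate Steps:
p = 12 (p = 12 + 4*((-1 - 3) + 4) = 12 + 4*(-4 + 4) = 12 + 4*0 = 12 + 0 = 12)
h = 163/9 (h = (6 + 1/(4 + 5)) + 12 = (6 + 1/9) + 12 = (6 + ⅑) + 12 = 55/9 + 12 = 163/9 ≈ 18.111)
E = 20 (E = -10*(-2) = 20)
h*E = (163/9)*20 = 3260/9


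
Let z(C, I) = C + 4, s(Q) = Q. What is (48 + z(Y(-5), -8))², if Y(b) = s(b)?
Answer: 2209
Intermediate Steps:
Y(b) = b
z(C, I) = 4 + C
(48 + z(Y(-5), -8))² = (48 + (4 - 5))² = (48 - 1)² = 47² = 2209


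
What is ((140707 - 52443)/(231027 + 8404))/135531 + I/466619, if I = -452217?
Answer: -1334049678870311/1376539745734269 ≈ -0.96913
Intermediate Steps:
((140707 - 52443)/(231027 + 8404))/135531 + I/466619 = ((140707 - 52443)/(231027 + 8404))/135531 - 452217/466619 = (88264/239431)*(1/135531) - 452217*1/466619 = (88264*(1/239431))*(1/135531) - 452217/466619 = (88264/239431)*(1/135531) - 452217/466619 = 8024/2950029351 - 452217/466619 = -1334049678870311/1376539745734269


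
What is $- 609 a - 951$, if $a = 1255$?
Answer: $-765246$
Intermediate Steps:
$- 609 a - 951 = \left(-609\right) 1255 - 951 = -764295 - 951 = -765246$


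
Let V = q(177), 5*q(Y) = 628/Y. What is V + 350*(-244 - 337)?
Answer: -179964122/885 ≈ -2.0335e+5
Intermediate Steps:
q(Y) = 628/(5*Y) (q(Y) = (628/Y)/5 = 628/(5*Y))
V = 628/885 (V = (628/5)/177 = (628/5)*(1/177) = 628/885 ≈ 0.70960)
V + 350*(-244 - 337) = 628/885 + 350*(-244 - 337) = 628/885 + 350*(-581) = 628/885 - 203350 = -179964122/885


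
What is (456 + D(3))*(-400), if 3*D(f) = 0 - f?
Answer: -182000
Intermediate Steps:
D(f) = -f/3 (D(f) = (0 - f)/3 = (-f)/3 = -f/3)
(456 + D(3))*(-400) = (456 - ⅓*3)*(-400) = (456 - 1)*(-400) = 455*(-400) = -182000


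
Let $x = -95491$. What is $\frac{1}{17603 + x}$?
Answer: $- \frac{1}{77888} \approx -1.2839 \cdot 10^{-5}$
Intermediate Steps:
$\frac{1}{17603 + x} = \frac{1}{17603 - 95491} = \frac{1}{-77888} = - \frac{1}{77888}$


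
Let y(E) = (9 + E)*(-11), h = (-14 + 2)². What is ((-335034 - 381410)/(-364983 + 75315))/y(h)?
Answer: -179111/121877811 ≈ -0.0014696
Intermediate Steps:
h = 144 (h = (-12)² = 144)
y(E) = -99 - 11*E
((-335034 - 381410)/(-364983 + 75315))/y(h) = ((-335034 - 381410)/(-364983 + 75315))/(-99 - 11*144) = (-716444/(-289668))/(-99 - 1584) = -716444*(-1/289668)/(-1683) = (179111/72417)*(-1/1683) = -179111/121877811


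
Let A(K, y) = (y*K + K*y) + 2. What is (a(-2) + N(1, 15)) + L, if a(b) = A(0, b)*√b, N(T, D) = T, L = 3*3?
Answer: 10 + 2*I*√2 ≈ 10.0 + 2.8284*I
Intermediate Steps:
L = 9
A(K, y) = 2 + 2*K*y (A(K, y) = (K*y + K*y) + 2 = 2*K*y + 2 = 2 + 2*K*y)
a(b) = 2*√b (a(b) = (2 + 2*0*b)*√b = (2 + 0)*√b = 2*√b)
(a(-2) + N(1, 15)) + L = (2*√(-2) + 1) + 9 = (2*(I*√2) + 1) + 9 = (2*I*√2 + 1) + 9 = (1 + 2*I*√2) + 9 = 10 + 2*I*√2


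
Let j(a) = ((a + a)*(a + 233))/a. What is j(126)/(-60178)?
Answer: -359/30089 ≈ -0.011931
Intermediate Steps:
j(a) = 466 + 2*a (j(a) = ((2*a)*(233 + a))/a = (2*a*(233 + a))/a = 466 + 2*a)
j(126)/(-60178) = (466 + 2*126)/(-60178) = (466 + 252)*(-1/60178) = 718*(-1/60178) = -359/30089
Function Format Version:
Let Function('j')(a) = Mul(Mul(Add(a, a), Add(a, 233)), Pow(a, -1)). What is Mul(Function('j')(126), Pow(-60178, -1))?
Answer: Rational(-359, 30089) ≈ -0.011931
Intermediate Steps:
Function('j')(a) = Add(466, Mul(2, a)) (Function('j')(a) = Mul(Mul(Mul(2, a), Add(233, a)), Pow(a, -1)) = Mul(Mul(2, a, Add(233, a)), Pow(a, -1)) = Add(466, Mul(2, a)))
Mul(Function('j')(126), Pow(-60178, -1)) = Mul(Add(466, Mul(2, 126)), Pow(-60178, -1)) = Mul(Add(466, 252), Rational(-1, 60178)) = Mul(718, Rational(-1, 60178)) = Rational(-359, 30089)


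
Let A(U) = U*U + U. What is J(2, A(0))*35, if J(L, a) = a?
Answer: 0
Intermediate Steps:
A(U) = U + U**2 (A(U) = U**2 + U = U + U**2)
J(2, A(0))*35 = (0*(1 + 0))*35 = (0*1)*35 = 0*35 = 0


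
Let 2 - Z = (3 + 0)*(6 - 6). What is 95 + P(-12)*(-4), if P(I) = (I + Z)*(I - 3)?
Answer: -505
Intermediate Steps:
Z = 2 (Z = 2 - (3 + 0)*(6 - 6) = 2 - 3*0 = 2 - 1*0 = 2 + 0 = 2)
P(I) = (-3 + I)*(2 + I) (P(I) = (I + 2)*(I - 3) = (2 + I)*(-3 + I) = (-3 + I)*(2 + I))
95 + P(-12)*(-4) = 95 + (-6 + (-12)² - 1*(-12))*(-4) = 95 + (-6 + 144 + 12)*(-4) = 95 + 150*(-4) = 95 - 600 = -505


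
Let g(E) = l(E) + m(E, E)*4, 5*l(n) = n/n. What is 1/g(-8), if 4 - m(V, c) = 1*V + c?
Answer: 5/401 ≈ 0.012469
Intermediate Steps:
m(V, c) = 4 - V - c (m(V, c) = 4 - (1*V + c) = 4 - (V + c) = 4 + (-V - c) = 4 - V - c)
l(n) = ⅕ (l(n) = (n/n)/5 = (⅕)*1 = ⅕)
g(E) = 81/5 - 8*E (g(E) = ⅕ + (4 - E - E)*4 = ⅕ + (4 - 2*E)*4 = ⅕ + (16 - 8*E) = 81/5 - 8*E)
1/g(-8) = 1/(81/5 - 8*(-8)) = 1/(81/5 + 64) = 1/(401/5) = 5/401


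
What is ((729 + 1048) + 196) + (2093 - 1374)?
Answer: 2692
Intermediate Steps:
((729 + 1048) + 196) + (2093 - 1374) = (1777 + 196) + 719 = 1973 + 719 = 2692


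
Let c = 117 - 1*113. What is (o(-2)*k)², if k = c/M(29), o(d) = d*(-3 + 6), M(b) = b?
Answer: 576/841 ≈ 0.68490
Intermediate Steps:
c = 4 (c = 117 - 113 = 4)
o(d) = 3*d (o(d) = d*3 = 3*d)
k = 4/29 ≈ 0.13793
(o(-2)*k)² = ((3*(-2))*(4/29))² = (-6*4/29)² = (-24/29)² = 576/841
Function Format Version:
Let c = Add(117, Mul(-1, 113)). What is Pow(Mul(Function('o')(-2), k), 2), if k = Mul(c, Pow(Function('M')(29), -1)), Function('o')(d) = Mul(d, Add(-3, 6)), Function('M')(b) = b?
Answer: Rational(576, 841) ≈ 0.68490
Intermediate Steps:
c = 4 (c = Add(117, -113) = 4)
Function('o')(d) = Mul(3, d) (Function('o')(d) = Mul(d, 3) = Mul(3, d))
k = Rational(4, 29) (k = Mul(4, Pow(29, -1)) = Mul(4, Rational(1, 29)) = Rational(4, 29) ≈ 0.13793)
Pow(Mul(Function('o')(-2), k), 2) = Pow(Mul(Mul(3, -2), Rational(4, 29)), 2) = Pow(Mul(-6, Rational(4, 29)), 2) = Pow(Rational(-24, 29), 2) = Rational(576, 841)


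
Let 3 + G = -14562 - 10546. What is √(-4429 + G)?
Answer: 2*I*√7385 ≈ 171.87*I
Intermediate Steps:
G = -25111 (G = -3 + (-14562 - 10546) = -3 - 25108 = -25111)
√(-4429 + G) = √(-4429 - 25111) = √(-29540) = 2*I*√7385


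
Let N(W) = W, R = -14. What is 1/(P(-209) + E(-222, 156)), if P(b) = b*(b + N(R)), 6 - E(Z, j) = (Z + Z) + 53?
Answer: 1/47004 ≈ 2.1275e-5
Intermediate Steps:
E(Z, j) = -47 - 2*Z (E(Z, j) = 6 - ((Z + Z) + 53) = 6 - (2*Z + 53) = 6 - (53 + 2*Z) = 6 + (-53 - 2*Z) = -47 - 2*Z)
P(b) = b*(-14 + b) (P(b) = b*(b - 14) = b*(-14 + b))
1/(P(-209) + E(-222, 156)) = 1/(-209*(-14 - 209) + (-47 - 2*(-222))) = 1/(-209*(-223) + (-47 + 444)) = 1/(46607 + 397) = 1/47004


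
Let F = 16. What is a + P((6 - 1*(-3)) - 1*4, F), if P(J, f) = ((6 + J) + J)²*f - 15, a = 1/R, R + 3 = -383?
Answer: 1575265/386 ≈ 4081.0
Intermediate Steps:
R = -386 (R = -3 - 383 = -386)
a = -1/386 (a = 1/(-386) = -1/386 ≈ -0.0025907)
P(J, f) = -15 + f*(6 + 2*J)² (P(J, f) = (6 + 2*J)²*f - 15 = f*(6 + 2*J)² - 15 = -15 + f*(6 + 2*J)²)
a + P((6 - 1*(-3)) - 1*4, F) = -1/386 + (-15 + 4*16*(3 + ((6 - 1*(-3)) - 1*4))²) = -1/386 + (-15 + 4*16*(3 + ((6 + 3) - 4))²) = -1/386 + (-15 + 4*16*(3 + (9 - 4))²) = -1/386 + (-15 + 4*16*(3 + 5)²) = -1/386 + (-15 + 4*16*8²) = -1/386 + (-15 + 4*16*64) = -1/386 + (-15 + 4096) = -1/386 + 4081 = 1575265/386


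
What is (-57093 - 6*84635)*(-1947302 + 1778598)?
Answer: 95301395712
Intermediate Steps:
(-57093 - 6*84635)*(-1947302 + 1778598) = (-57093 - 507810)*(-168704) = -564903*(-168704) = 95301395712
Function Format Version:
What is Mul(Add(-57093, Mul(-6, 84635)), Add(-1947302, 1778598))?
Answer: 95301395712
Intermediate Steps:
Mul(Add(-57093, Mul(-6, 84635)), Add(-1947302, 1778598)) = Mul(Add(-57093, -507810), -168704) = Mul(-564903, -168704) = 95301395712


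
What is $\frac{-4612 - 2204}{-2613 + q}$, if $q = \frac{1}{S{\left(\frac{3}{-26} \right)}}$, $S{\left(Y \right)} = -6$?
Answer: $\frac{40896}{15679} \approx 2.6083$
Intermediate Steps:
$q = - \frac{1}{6}$ ($q = \frac{1}{-6} = - \frac{1}{6} \approx -0.16667$)
$\frac{-4612 - 2204}{-2613 + q} = \frac{-4612 - 2204}{-2613 - \frac{1}{6}} = - \frac{6816}{- \frac{15679}{6}} = \left(-6816\right) \left(- \frac{6}{15679}\right) = \frac{40896}{15679}$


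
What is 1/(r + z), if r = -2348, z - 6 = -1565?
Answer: -1/3907 ≈ -0.00025595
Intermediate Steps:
z = -1559 (z = 6 - 1565 = -1559)
1/(r + z) = 1/(-2348 - 1559) = 1/(-3907) = -1/3907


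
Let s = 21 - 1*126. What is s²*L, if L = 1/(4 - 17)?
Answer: -11025/13 ≈ -848.08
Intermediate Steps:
L = -1/13 (L = 1/(-13) = -1/13 ≈ -0.076923)
s = -105 (s = 21 - 126 = -105)
s²*L = (-105)²*(-1/13) = 11025*(-1/13) = -11025/13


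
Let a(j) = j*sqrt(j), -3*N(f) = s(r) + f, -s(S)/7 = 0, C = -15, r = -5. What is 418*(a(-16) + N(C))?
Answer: 2090 - 26752*I ≈ 2090.0 - 26752.0*I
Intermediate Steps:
s(S) = 0 (s(S) = -7*0 = 0)
N(f) = -f/3 (N(f) = -(0 + f)/3 = -f/3)
a(j) = j**(3/2)
418*(a(-16) + N(C)) = 418*((-16)**(3/2) - 1/3*(-15)) = 418*(-64*I + 5) = 418*(5 - 64*I) = 2090 - 26752*I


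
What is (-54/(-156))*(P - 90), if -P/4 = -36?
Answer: 243/13 ≈ 18.692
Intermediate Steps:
P = 144 (P = -4*(-36) = 144)
(-54/(-156))*(P - 90) = (-54/(-156))*(144 - 90) = -54*(-1/156)*54 = (9/26)*54 = 243/13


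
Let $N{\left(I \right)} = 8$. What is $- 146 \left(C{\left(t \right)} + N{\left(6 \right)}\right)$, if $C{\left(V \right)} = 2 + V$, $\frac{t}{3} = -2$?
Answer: $-584$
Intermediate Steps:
$t = -6$ ($t = 3 \left(-2\right) = -6$)
$- 146 \left(C{\left(t \right)} + N{\left(6 \right)}\right) = - 146 \left(\left(2 - 6\right) + 8\right) = - 146 \left(-4 + 8\right) = \left(-146\right) 4 = -584$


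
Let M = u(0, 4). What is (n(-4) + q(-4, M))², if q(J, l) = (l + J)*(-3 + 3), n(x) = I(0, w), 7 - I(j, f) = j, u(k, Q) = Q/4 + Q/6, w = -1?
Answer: 49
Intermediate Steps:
u(k, Q) = 5*Q/12 (u(k, Q) = Q*(¼) + Q*(⅙) = Q/4 + Q/6 = 5*Q/12)
M = 5/3 (M = (5/12)*4 = 5/3 ≈ 1.6667)
I(j, f) = 7 - j
n(x) = 7 (n(x) = 7 - 1*0 = 7 + 0 = 7)
q(J, l) = 0 (q(J, l) = (J + l)*0 = 0)
(n(-4) + q(-4, M))² = (7 + 0)² = 7² = 49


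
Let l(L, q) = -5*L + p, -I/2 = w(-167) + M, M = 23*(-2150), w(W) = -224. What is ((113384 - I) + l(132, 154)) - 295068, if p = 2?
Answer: -281690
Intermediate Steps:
M = -49450
I = 99348 (I = -2*(-224 - 49450) = -2*(-49674) = 99348)
l(L, q) = 2 - 5*L (l(L, q) = -5*L + 2 = 2 - 5*L)
((113384 - I) + l(132, 154)) - 295068 = ((113384 - 1*99348) + (2 - 5*132)) - 295068 = ((113384 - 99348) + (2 - 660)) - 295068 = (14036 - 658) - 295068 = 13378 - 295068 = -281690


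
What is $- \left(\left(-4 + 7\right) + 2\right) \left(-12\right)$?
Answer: $60$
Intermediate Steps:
$- \left(\left(-4 + 7\right) + 2\right) \left(-12\right) = - \left(3 + 2\right) \left(-12\right) = - 5 \left(-12\right) = \left(-1\right) \left(-60\right) = 60$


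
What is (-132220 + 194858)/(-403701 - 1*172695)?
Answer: -31319/288198 ≈ -0.10867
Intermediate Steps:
(-132220 + 194858)/(-403701 - 1*172695) = 62638/(-403701 - 172695) = 62638/(-576396) = 62638*(-1/576396) = -31319/288198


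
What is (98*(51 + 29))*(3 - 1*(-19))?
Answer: 172480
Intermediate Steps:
(98*(51 + 29))*(3 - 1*(-19)) = (98*80)*(3 + 19) = 7840*22 = 172480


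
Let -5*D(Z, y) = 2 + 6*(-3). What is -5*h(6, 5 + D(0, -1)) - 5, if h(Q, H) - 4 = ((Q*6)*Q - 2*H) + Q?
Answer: -1053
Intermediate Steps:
D(Z, y) = 16/5 (D(Z, y) = -(2 + 6*(-3))/5 = -(2 - 18)/5 = -⅕*(-16) = 16/5)
h(Q, H) = 4 + Q - 2*H + 6*Q² (h(Q, H) = 4 + (((Q*6)*Q - 2*H) + Q) = 4 + (((6*Q)*Q - 2*H) + Q) = 4 + ((6*Q² - 2*H) + Q) = 4 + ((-2*H + 6*Q²) + Q) = 4 + (Q - 2*H + 6*Q²) = 4 + Q - 2*H + 6*Q²)
-5*h(6, 5 + D(0, -1)) - 5 = -5*(4 + 6 - 2*(5 + 16/5) + 6*6²) - 5 = -5*(4 + 6 - 2*41/5 + 6*36) - 5 = -5*(4 + 6 - 82/5 + 216) - 5 = -5*1048/5 - 5 = -1048 - 5 = -1053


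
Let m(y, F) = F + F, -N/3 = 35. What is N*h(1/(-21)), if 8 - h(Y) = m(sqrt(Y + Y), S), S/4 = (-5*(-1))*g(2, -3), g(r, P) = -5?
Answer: -21840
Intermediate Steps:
S = -100 (S = 4*(-5*(-1)*(-5)) = 4*(5*(-5)) = 4*(-25) = -100)
N = -105 (N = -3*35 = -105)
m(y, F) = 2*F
h(Y) = 208 (h(Y) = 8 - 2*(-100) = 8 - 1*(-200) = 8 + 200 = 208)
N*h(1/(-21)) = -105*208 = -21840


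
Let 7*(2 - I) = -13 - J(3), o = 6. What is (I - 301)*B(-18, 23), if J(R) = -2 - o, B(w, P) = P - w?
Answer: -85608/7 ≈ -12230.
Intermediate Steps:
J(R) = -8 (J(R) = -2 - 1*6 = -2 - 6 = -8)
I = 19/7 (I = 2 - (-13 - 1*(-8))/7 = 2 - (-13 + 8)/7 = 2 - 1/7*(-5) = 2 + 5/7 = 19/7 ≈ 2.7143)
(I - 301)*B(-18, 23) = (19/7 - 301)*(23 - 1*(-18)) = -2088*(23 + 18)/7 = -2088/7*41 = -85608/7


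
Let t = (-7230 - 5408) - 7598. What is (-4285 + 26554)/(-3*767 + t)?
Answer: -22269/22537 ≈ -0.98811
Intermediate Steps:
t = -20236 (t = -12638 - 7598 = -20236)
(-4285 + 26554)/(-3*767 + t) = (-4285 + 26554)/(-3*767 - 20236) = 22269/(-2301 - 20236) = 22269/(-22537) = 22269*(-1/22537) = -22269/22537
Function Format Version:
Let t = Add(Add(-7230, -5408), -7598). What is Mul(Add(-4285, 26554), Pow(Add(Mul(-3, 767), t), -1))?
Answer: Rational(-22269, 22537) ≈ -0.98811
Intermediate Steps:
t = -20236 (t = Add(-12638, -7598) = -20236)
Mul(Add(-4285, 26554), Pow(Add(Mul(-3, 767), t), -1)) = Mul(Add(-4285, 26554), Pow(Add(Mul(-3, 767), -20236), -1)) = Mul(22269, Pow(Add(-2301, -20236), -1)) = Mul(22269, Pow(-22537, -1)) = Mul(22269, Rational(-1, 22537)) = Rational(-22269, 22537)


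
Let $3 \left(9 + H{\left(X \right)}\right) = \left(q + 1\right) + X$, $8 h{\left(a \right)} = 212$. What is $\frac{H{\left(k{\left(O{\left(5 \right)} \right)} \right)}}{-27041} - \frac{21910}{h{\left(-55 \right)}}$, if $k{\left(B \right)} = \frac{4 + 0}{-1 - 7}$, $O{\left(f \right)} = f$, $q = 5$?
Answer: $- \frac{7109617441}{8599038} \approx -826.79$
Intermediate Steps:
$k{\left(B \right)} = - \frac{1}{2}$ ($k{\left(B \right)} = \frac{4}{-8} = 4 \left(- \frac{1}{8}\right) = - \frac{1}{2}$)
$h{\left(a \right)} = \frac{53}{2}$ ($h{\left(a \right)} = \frac{1}{8} \cdot 212 = \frac{53}{2}$)
$H{\left(X \right)} = -7 + \frac{X}{3}$ ($H{\left(X \right)} = -9 + \frac{\left(5 + 1\right) + X}{3} = -9 + \frac{6 + X}{3} = -9 + \left(2 + \frac{X}{3}\right) = -7 + \frac{X}{3}$)
$\frac{H{\left(k{\left(O{\left(5 \right)} \right)} \right)}}{-27041} - \frac{21910}{h{\left(-55 \right)}} = \frac{-7 + \frac{1}{3} \left(- \frac{1}{2}\right)}{-27041} - \frac{21910}{\frac{53}{2}} = \left(-7 - \frac{1}{6}\right) \left(- \frac{1}{27041}\right) - \frac{43820}{53} = \left(- \frac{43}{6}\right) \left(- \frac{1}{27041}\right) - \frac{43820}{53} = \frac{43}{162246} - \frac{43820}{53} = - \frac{7109617441}{8599038}$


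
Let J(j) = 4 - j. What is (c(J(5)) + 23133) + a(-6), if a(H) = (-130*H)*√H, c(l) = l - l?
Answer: 23133 + 780*I*√6 ≈ 23133.0 + 1910.6*I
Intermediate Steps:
c(l) = 0
a(H) = -130*H^(3/2)
(c(J(5)) + 23133) + a(-6) = (0 + 23133) - (-780)*I*√6 = 23133 - (-780)*I*√6 = 23133 + 780*I*√6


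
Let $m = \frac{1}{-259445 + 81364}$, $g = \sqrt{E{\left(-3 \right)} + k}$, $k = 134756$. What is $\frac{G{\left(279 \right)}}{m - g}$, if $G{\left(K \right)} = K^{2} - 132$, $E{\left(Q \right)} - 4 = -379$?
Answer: $\frac{13838496429}{4261603496189740} - \frac{2464373282572749 \sqrt{134381}}{4261603496189740} \approx -211.98$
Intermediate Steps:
$E{\left(Q \right)} = -375$ ($E{\left(Q \right)} = 4 - 379 = -375$)
$g = \sqrt{134381}$ ($g = \sqrt{-375 + 134756} = \sqrt{134381} \approx 366.58$)
$G{\left(K \right)} = -132 + K^{2}$
$m = - \frac{1}{178081}$ ($m = \frac{1}{-178081} = - \frac{1}{178081} \approx -5.6154 \cdot 10^{-6}$)
$\frac{G{\left(279 \right)}}{m - g} = \frac{-132 + 279^{2}}{- \frac{1}{178081} - \sqrt{134381}} = \frac{-132 + 77841}{- \frac{1}{178081} - \sqrt{134381}} = \frac{77709}{- \frac{1}{178081} - \sqrt{134381}}$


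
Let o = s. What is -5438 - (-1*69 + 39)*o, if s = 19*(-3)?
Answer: -7148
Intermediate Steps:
s = -57
o = -57
-5438 - (-1*69 + 39)*o = -5438 - (-1*69 + 39)*(-57) = -5438 - (-69 + 39)*(-57) = -5438 - (-30)*(-57) = -5438 - 1*1710 = -5438 - 1710 = -7148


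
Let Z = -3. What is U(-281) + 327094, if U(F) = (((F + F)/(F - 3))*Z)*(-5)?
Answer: 46451563/142 ≈ 3.2712e+5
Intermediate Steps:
U(F) = 30*F/(-3 + F) (U(F) = (((F + F)/(F - 3))*(-3))*(-5) = (((2*F)/(-3 + F))*(-3))*(-5) = ((2*F/(-3 + F))*(-3))*(-5) = -6*F/(-3 + F)*(-5) = 30*F/(-3 + F))
U(-281) + 327094 = 30*(-281)/(-3 - 281) + 327094 = 30*(-281)/(-284) + 327094 = 30*(-281)*(-1/284) + 327094 = 4215/142 + 327094 = 46451563/142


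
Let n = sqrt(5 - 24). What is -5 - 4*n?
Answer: -5 - 4*I*sqrt(19) ≈ -5.0 - 17.436*I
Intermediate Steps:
n = I*sqrt(19) (n = sqrt(-19) = I*sqrt(19) ≈ 4.3589*I)
-5 - 4*n = -5 - 4*I*sqrt(19)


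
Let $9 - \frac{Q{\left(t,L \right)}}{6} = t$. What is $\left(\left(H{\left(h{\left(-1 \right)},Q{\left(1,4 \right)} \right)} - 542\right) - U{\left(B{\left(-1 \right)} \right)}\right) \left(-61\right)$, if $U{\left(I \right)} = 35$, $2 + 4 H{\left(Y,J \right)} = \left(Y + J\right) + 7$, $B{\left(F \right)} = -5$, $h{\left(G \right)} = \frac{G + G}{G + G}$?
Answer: $\frac{68747}{2} \approx 34374.0$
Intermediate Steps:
$Q{\left(t,L \right)} = 54 - 6 t$
$h{\left(G \right)} = 1$ ($h{\left(G \right)} = \frac{2 G}{2 G} = 2 G \frac{1}{2 G} = 1$)
$H{\left(Y,J \right)} = \frac{5}{4} + \frac{J}{4} + \frac{Y}{4}$ ($H{\left(Y,J \right)} = - \frac{1}{2} + \frac{\left(Y + J\right) + 7}{4} = - \frac{1}{2} + \frac{\left(J + Y\right) + 7}{4} = - \frac{1}{2} + \frac{7 + J + Y}{4} = - \frac{1}{2} + \left(\frac{7}{4} + \frac{J}{4} + \frac{Y}{4}\right) = \frac{5}{4} + \frac{J}{4} + \frac{Y}{4}$)
$\left(\left(H{\left(h{\left(-1 \right)},Q{\left(1,4 \right)} \right)} - 542\right) - U{\left(B{\left(-1 \right)} \right)}\right) \left(-61\right) = \left(\left(\left(\frac{5}{4} + \frac{54 - 6}{4} + \frac{1}{4} \cdot 1\right) - 542\right) - 35\right) \left(-61\right) = \left(\left(\left(\frac{5}{4} + \frac{54 - 6}{4} + \frac{1}{4}\right) - 542\right) - 35\right) \left(-61\right) = \left(\left(\left(\frac{5}{4} + \frac{1}{4} \cdot 48 + \frac{1}{4}\right) - 542\right) - 35\right) \left(-61\right) = \left(\left(\left(\frac{5}{4} + 12 + \frac{1}{4}\right) - 542\right) - 35\right) \left(-61\right) = \left(\left(\frac{27}{2} - 542\right) - 35\right) \left(-61\right) = \left(- \frac{1057}{2} - 35\right) \left(-61\right) = \left(- \frac{1127}{2}\right) \left(-61\right) = \frac{68747}{2}$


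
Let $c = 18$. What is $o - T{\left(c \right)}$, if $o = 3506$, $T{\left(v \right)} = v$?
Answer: $3488$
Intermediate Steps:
$o - T{\left(c \right)} = 3506 - 18 = 3488$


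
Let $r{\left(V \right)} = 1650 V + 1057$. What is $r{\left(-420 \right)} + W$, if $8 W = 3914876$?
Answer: $- \frac{405167}{2} \approx -2.0258 \cdot 10^{5}$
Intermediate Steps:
$r{\left(V \right)} = 1057 + 1650 V$
$W = \frac{978719}{2}$ ($W = \frac{1}{8} \cdot 3914876 = \frac{978719}{2} \approx 4.8936 \cdot 10^{5}$)
$r{\left(-420 \right)} + W = \left(1057 + 1650 \left(-420\right)\right) + \frac{978719}{2} = \left(1057 - 693000\right) + \frac{978719}{2} = -691943 + \frac{978719}{2} = - \frac{405167}{2}$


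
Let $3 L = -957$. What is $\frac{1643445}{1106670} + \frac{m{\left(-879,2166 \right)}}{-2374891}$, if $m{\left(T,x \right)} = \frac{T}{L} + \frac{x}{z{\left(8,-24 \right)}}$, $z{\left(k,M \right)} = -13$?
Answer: $\frac{1079100291522057}{726615394897106} \approx 1.4851$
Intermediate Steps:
$L = -319$ ($L = \frac{1}{3} \left(-957\right) = -319$)
$m{\left(T,x \right)} = - \frac{x}{13} - \frac{T}{319}$ ($m{\left(T,x \right)} = \frac{T}{-319} + \frac{x}{-13} = T \left(- \frac{1}{319}\right) + x \left(- \frac{1}{13}\right) = - \frac{T}{319} - \frac{x}{13} = - \frac{x}{13} - \frac{T}{319}$)
$\frac{1643445}{1106670} + \frac{m{\left(-879,2166 \right)}}{-2374891} = \frac{1643445}{1106670} + \frac{\left(- \frac{1}{13}\right) 2166 - - \frac{879}{319}}{-2374891} = 1643445 \cdot \frac{1}{1106670} + \left(- \frac{2166}{13} + \frac{879}{319}\right) \left(- \frac{1}{2374891}\right) = \frac{109563}{73778} - - \frac{679527}{9848672977} = \frac{109563}{73778} + \frac{679527}{9848672977} = \frac{1079100291522057}{726615394897106}$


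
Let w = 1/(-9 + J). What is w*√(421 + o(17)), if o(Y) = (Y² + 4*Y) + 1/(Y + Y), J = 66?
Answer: √899402/1938 ≈ 0.48935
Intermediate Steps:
o(Y) = Y² + 1/(2*Y) + 4*Y (o(Y) = (Y² + 4*Y) + 1/(2*Y) = Y² + 1/(2*Y) + 4*Y)
w = 1/57 (w = 1/(-9 + 66) = 1/57 ≈ 0.017544)
w*√(421 + o(17)) = √(421 + (17² + (½)/17 + 4*17))/57 = √(421 + (289 + (½)*(1/17) + 68))/57 = √(421 + (289 + 1/34 + 68))/57 = √(421 + 12139/34)/57 = √(26453/34)/57 = (√899402/34)/57 = √899402/1938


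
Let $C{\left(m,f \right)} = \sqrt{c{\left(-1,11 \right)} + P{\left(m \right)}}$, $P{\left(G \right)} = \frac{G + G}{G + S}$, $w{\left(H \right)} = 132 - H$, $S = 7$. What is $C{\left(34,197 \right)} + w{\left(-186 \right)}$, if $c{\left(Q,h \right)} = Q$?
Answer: $318 + \frac{3 \sqrt{123}}{41} \approx 318.81$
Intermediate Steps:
$P{\left(G \right)} = \frac{2 G}{7 + G}$ ($P{\left(G \right)} = \frac{G + G}{G + 7} = \frac{2 G}{7 + G}$)
$C{\left(m,f \right)} = \sqrt{-1 + \frac{2 m}{7 + m}}$
$C{\left(34,197 \right)} + w{\left(-186 \right)} = \sqrt{\frac{-7 + 34}{7 + 34}} + \left(132 - -186\right) = \sqrt{\frac{1}{41} \cdot 27} + \left(132 + 186\right) = \sqrt{\frac{1}{41} \cdot 27} + 318 = \sqrt{\frac{27}{41}} + 318 = \frac{3 \sqrt{123}}{41} + 318 = 318 + \frac{3 \sqrt{123}}{41}$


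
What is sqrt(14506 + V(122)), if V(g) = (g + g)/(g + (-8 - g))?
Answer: sqrt(57902)/2 ≈ 120.31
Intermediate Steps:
V(g) = -g/4 (V(g) = (2*g)/(-8) = (2*g)*(-1/8) = -g/4)
sqrt(14506 + V(122)) = sqrt(14506 - 1/4*122) = sqrt(14506 - 61/2) = sqrt(28951/2) = sqrt(57902)/2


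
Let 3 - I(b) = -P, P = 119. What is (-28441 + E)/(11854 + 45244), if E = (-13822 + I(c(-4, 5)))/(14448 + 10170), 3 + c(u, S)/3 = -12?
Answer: -350087119/702819282 ≈ -0.49812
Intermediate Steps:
c(u, S) = -45 (c(u, S) = -9 + 3*(-12) = -9 - 36 = -45)
I(b) = 122 (I(b) = 3 - (-1)*119 = 3 - 1*(-119) = 3 + 119 = 122)
E = -6850/12309 (E = (-13822 + 122)/(14448 + 10170) = -13700/24618 = -13700*1/24618 = -6850/12309 ≈ -0.55650)
(-28441 + E)/(11854 + 45244) = (-28441 - 6850/12309)/(11854 + 45244) = -350087119/12309/57098 = -350087119/12309*1/57098 = -350087119/702819282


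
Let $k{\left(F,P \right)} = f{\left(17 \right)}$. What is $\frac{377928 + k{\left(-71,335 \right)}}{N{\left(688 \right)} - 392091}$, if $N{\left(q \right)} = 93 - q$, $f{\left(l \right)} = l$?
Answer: $- \frac{377945}{392686} \approx -0.96246$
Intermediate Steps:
$k{\left(F,P \right)} = 17$
$\frac{377928 + k{\left(-71,335 \right)}}{N{\left(688 \right)} - 392091} = \frac{377928 + 17}{\left(93 - 688\right) - 392091} = \frac{377945}{\left(93 - 688\right) - 392091} = \frac{377945}{-595 - 392091} = \frac{377945}{-392686} = 377945 \left(- \frac{1}{392686}\right) = - \frac{377945}{392686}$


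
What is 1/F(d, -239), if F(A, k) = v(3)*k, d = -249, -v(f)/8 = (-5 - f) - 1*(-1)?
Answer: -1/13384 ≈ -7.4716e-5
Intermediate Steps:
v(f) = 32 + 8*f (v(f) = -8*((-5 - f) - 1*(-1)) = -8*((-5 - f) + 1) = -8*(-4 - f) = 32 + 8*f)
F(A, k) = 56*k (F(A, k) = (32 + 8*3)*k = (32 + 24)*k = 56*k)
1/F(d, -239) = 1/(56*(-239)) = 1/(-13384) = -1/13384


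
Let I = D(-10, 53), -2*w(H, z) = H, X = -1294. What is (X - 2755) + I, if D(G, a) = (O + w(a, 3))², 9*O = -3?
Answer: -119843/36 ≈ -3329.0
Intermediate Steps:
w(H, z) = -H/2
O = -⅓ (O = (⅑)*(-3) = -⅓ ≈ -0.33333)
D(G, a) = (-⅓ - a/2)²
I = 25921/36 (I = (2 + 3*53)²/36 = (2 + 159)²/36 = (1/36)*161² = (1/36)*25921 = 25921/36 ≈ 720.03)
(X - 2755) + I = (-1294 - 2755) + 25921/36 = -4049 + 25921/36 = -119843/36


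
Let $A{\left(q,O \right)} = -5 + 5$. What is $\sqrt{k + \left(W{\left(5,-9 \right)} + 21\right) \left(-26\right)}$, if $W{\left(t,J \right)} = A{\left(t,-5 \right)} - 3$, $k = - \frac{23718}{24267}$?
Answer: $\frac{i \sqrt{30686090662}}{8089} \approx 21.656 i$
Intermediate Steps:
$A{\left(q,O \right)} = 0$
$k = - \frac{7906}{8089}$ ($k = \left(-23718\right) \frac{1}{24267} = - \frac{7906}{8089} \approx -0.97738$)
$W{\left(t,J \right)} = -3$ ($W{\left(t,J \right)} = 0 - 3 = -3$)
$\sqrt{k + \left(W{\left(5,-9 \right)} + 21\right) \left(-26\right)} = \sqrt{- \frac{7906}{8089} + \left(-3 + 21\right) \left(-26\right)} = \sqrt{- \frac{7906}{8089} + 18 \left(-26\right)} = \sqrt{- \frac{7906}{8089} - 468} = \sqrt{- \frac{3793558}{8089}} = \frac{i \sqrt{30686090662}}{8089}$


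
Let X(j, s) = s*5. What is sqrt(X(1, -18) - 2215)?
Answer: I*sqrt(2305) ≈ 48.01*I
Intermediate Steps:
X(j, s) = 5*s
sqrt(X(1, -18) - 2215) = sqrt(5*(-18) - 2215) = sqrt(-90 - 2215) = sqrt(-2305) = I*sqrt(2305)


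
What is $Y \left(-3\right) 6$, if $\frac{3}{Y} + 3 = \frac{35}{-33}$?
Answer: $\frac{891}{67} \approx 13.299$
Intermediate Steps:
$Y = - \frac{99}{134}$ ($Y = \frac{3}{-3 + \frac{35}{-33}} = \frac{3}{-3 + 35 \left(- \frac{1}{33}\right)} = \frac{3}{-3 - \frac{35}{33}} = \frac{3}{- \frac{134}{33}} = 3 \left(- \frac{33}{134}\right) = - \frac{99}{134} \approx -0.73881$)
$Y \left(-3\right) 6 = \left(- \frac{99}{134}\right) \left(-3\right) 6 = \frac{297}{134} \cdot 6 = \frac{891}{67}$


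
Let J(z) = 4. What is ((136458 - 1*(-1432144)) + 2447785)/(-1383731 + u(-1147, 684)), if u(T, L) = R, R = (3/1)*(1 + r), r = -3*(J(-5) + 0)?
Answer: -4016387/1383764 ≈ -2.9025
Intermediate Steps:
r = -12 (r = -3*(4 + 0) = -3*4 = -12)
R = -33 (R = (3/1)*(1 - 12) = (3*1)*(-11) = 3*(-11) = -33)
u(T, L) = -33
((136458 - 1*(-1432144)) + 2447785)/(-1383731 + u(-1147, 684)) = ((136458 - 1*(-1432144)) + 2447785)/(-1383731 - 33) = ((136458 + 1432144) + 2447785)/(-1383764) = (1568602 + 2447785)*(-1/1383764) = 4016387*(-1/1383764) = -4016387/1383764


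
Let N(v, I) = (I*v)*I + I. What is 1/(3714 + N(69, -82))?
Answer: 1/467588 ≈ 2.1386e-6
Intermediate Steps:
N(v, I) = I + v*I**2 (N(v, I) = v*I**2 + I = I + v*I**2)
1/(3714 + N(69, -82)) = 1/(3714 - 82*(1 - 82*69)) = 1/(3714 - 82*(1 - 5658)) = 1/(3714 - 82*(-5657)) = 1/(3714 + 463874) = 1/467588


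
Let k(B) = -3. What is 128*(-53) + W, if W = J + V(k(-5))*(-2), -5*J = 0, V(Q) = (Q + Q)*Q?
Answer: -6820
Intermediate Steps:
V(Q) = 2*Q**2 (V(Q) = (2*Q)*Q = 2*Q**2)
J = 0 (J = -1/5*0 = 0)
W = -36 (W = 0 + (2*(-3)**2)*(-2) = 0 + (2*9)*(-2) = 0 + 18*(-2) = 0 - 36 = -36)
128*(-53) + W = 128*(-53) - 36 = -6784 - 36 = -6820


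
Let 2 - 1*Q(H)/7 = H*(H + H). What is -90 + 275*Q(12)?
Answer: -550640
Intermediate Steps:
Q(H) = 14 - 14*H² (Q(H) = 14 - 7*H*(H + H) = 14 - 7*H*2*H = 14 - 14*H²)
-90 + 275*Q(12) = -90 + 275*(14 - 14*12²) = -90 + 275*(14 - 14*144) = -90 + 275*(14 - 2016) = -90 + 275*(-2002) = -90 - 550550 = -550640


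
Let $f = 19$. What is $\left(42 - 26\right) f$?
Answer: $304$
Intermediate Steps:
$\left(42 - 26\right) f = \left(42 - 26\right) 19 = 16 \cdot 19 = 304$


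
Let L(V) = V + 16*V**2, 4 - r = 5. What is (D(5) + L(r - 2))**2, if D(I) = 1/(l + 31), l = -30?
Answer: 20164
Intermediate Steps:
r = -1 (r = 4 - 1*5 = 4 - 5 = -1)
D(I) = 1 (D(I) = 1/(-30 + 31) = 1/1 = 1)
(D(5) + L(r - 2))**2 = (1 + (-1 - 2)*(1 + 16*(-1 - 2)))**2 = (1 - 3*(1 + 16*(-3)))**2 = (1 - 3*(1 - 48))**2 = (1 - 3*(-47))**2 = (1 + 141)**2 = 142**2 = 20164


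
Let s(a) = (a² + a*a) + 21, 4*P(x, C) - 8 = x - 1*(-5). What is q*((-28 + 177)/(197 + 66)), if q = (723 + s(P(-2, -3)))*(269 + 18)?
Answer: 259699699/2104 ≈ 1.2343e+5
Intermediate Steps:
P(x, C) = 13/4 + x/4 (P(x, C) = 2 + (x - 1*(-5))/4 = 2 + (x + 5)/4 = 2 + (5 + x)/4 = 2 + (5/4 + x/4) = 13/4 + x/4)
s(a) = 21 + 2*a² (s(a) = (a² + a²) + 21 = 2*a² + 21 = 21 + 2*a²)
q = 1742951/8 (q = (723 + (21 + 2*(13/4 + (¼)*(-2))²))*(269 + 18) = (723 + (21 + 2*(13/4 - ½)²))*287 = (723 + (21 + 2*(11/4)²))*287 = (723 + (21 + 2*(121/16)))*287 = (723 + (21 + 121/8))*287 = (723 + 289/8)*287 = (6073/8)*287 = 1742951/8 ≈ 2.1787e+5)
q*((-28 + 177)/(197 + 66)) = 1742951*((-28 + 177)/(197 + 66))/8 = 1742951*(149/263)/8 = 1742951*(149*(1/263))/8 = (1742951/8)*(149/263) = 259699699/2104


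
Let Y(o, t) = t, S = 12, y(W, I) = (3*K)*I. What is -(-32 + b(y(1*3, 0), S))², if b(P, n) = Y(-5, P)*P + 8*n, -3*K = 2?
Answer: -4096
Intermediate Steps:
K = -⅔ (K = -⅓*2 = -⅔ ≈ -0.66667)
y(W, I) = -2*I (y(W, I) = (3*(-⅔))*I = -2*I)
b(P, n) = P² + 8*n (b(P, n) = P*P + 8*n = P² + 8*n)
-(-32 + b(y(1*3, 0), S))² = -(-32 + ((-2*0)² + 8*12))² = -(-32 + (0² + 96))² = -(-32 + (0 + 96))² = -(-32 + 96)² = -1*64² = -1*4096 = -4096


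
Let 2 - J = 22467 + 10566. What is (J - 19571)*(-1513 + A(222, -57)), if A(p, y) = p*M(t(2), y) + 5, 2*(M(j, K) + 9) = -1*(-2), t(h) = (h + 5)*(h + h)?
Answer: 172744968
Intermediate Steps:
t(h) = 2*h*(5 + h) (t(h) = (5 + h)*(2*h) = 2*h*(5 + h))
M(j, K) = -8 (M(j, K) = -9 + (-1*(-2))/2 = -9 + (1/2)*2 = -9 + 1 = -8)
A(p, y) = 5 - 8*p (A(p, y) = p*(-8) + 5 = -8*p + 5 = 5 - 8*p)
J = -33031 (J = 2 - (22467 + 10566) = 2 - 1*33033 = 2 - 33033 = -33031)
(J - 19571)*(-1513 + A(222, -57)) = (-33031 - 19571)*(-1513 + (5 - 8*222)) = -52602*(-1513 + (5 - 1776)) = -52602*(-1513 - 1771) = -52602*(-3284) = 172744968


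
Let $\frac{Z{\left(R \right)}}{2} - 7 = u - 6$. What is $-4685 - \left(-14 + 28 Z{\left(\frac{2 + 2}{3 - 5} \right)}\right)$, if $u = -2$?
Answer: $-4615$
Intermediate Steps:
$Z{\left(R \right)} = -2$ ($Z{\left(R \right)} = 14 + 2 \left(-2 - 6\right) = 14 + 2 \left(-8\right) = 14 - 16 = -2$)
$-4685 - \left(-14 + 28 Z{\left(\frac{2 + 2}{3 - 5} \right)}\right) = -4685 + \left(14 - -56\right) = -4685 + \left(14 + 56\right) = -4685 + 70 = -4615$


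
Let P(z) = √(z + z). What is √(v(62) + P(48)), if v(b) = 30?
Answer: √(30 + 4*√6) ≈ 6.3086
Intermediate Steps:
P(z) = √2*√z (P(z) = √(2*z) = √2*√z)
√(v(62) + P(48)) = √(30 + √2*√48) = √(30 + √2*(4*√3)) = √(30 + 4*√6)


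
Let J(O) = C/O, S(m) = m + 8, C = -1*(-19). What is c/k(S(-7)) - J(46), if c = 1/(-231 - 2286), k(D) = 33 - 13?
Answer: -478253/1157820 ≈ -0.41306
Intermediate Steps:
C = 19
S(m) = 8 + m
k(D) = 20
c = -1/2517 (c = 1/(-2517) = -1/2517 ≈ -0.00039730)
J(O) = 19/O
c/k(S(-7)) - J(46) = -1/2517/20 - 19/46 = -1/2517*1/20 - 19/46 = -1/50340 - 1*19/46 = -1/50340 - 19/46 = -478253/1157820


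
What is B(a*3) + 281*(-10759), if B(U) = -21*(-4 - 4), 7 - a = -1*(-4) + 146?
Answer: -3023111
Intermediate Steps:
a = -143 (a = 7 - (-1*(-4) + 146) = 7 - (4 + 146) = 7 - 1*150 = 7 - 150 = -143)
B(U) = 168 (B(U) = -21*(-8) = 168)
B(a*3) + 281*(-10759) = 168 + 281*(-10759) = 168 - 3023279 = -3023111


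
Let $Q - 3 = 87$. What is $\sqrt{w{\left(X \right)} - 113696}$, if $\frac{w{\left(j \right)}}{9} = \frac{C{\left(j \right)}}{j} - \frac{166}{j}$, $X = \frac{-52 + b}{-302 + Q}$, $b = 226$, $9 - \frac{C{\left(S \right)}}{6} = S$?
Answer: $\frac{i \sqrt{94630886}}{29} \approx 335.44 i$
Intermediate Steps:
$Q = 90$ ($Q = 3 + 87 = 90$)
$C{\left(S \right)} = 54 - 6 S$
$X = - \frac{87}{106}$ ($X = \frac{-52 + 226}{-302 + 90} = \frac{174}{-212} = 174 \left(- \frac{1}{212}\right) = - \frac{87}{106} \approx -0.82076$)
$w{\left(j \right)} = - \frac{1494}{j} + \frac{9 \left(54 - 6 j\right)}{j}$ ($w{\left(j \right)} = 9 \left(\frac{54 - 6 j}{j} - \frac{166}{j}\right) = 9 \left(- \frac{166}{j} + \frac{54 - 6 j}{j}\right) = - \frac{1494}{j} + \frac{9 \left(54 - 6 j\right)}{j}$)
$\sqrt{w{\left(X \right)} - 113696} = \sqrt{\left(-54 - \frac{1008}{- \frac{87}{106}}\right) - 113696} = \sqrt{\left(-54 - - \frac{35616}{29}\right) - 113696} = \sqrt{\left(-54 + \frac{35616}{29}\right) - 113696} = \sqrt{\frac{34050}{29} - 113696} = \sqrt{- \frac{3263134}{29}} = \frac{i \sqrt{94630886}}{29}$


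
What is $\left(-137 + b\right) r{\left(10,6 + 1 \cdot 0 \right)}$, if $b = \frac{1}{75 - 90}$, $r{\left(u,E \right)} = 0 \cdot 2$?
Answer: $0$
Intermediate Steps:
$r{\left(u,E \right)} = 0$
$b = - \frac{1}{15}$ ($b = \frac{1}{-15} = - \frac{1}{15} \approx -0.066667$)
$\left(-137 + b\right) r{\left(10,6 + 1 \cdot 0 \right)} = \left(-137 - \frac{1}{15}\right) 0 = \left(- \frac{2056}{15}\right) 0 = 0$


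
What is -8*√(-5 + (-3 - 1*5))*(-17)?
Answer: 136*I*√13 ≈ 490.35*I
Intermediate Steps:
-8*√(-5 + (-3 - 1*5))*(-17) = -8*√(-5 + (-3 - 5))*(-17) = -8*√(-5 - 8)*(-17) = -8*I*√13*(-17) = 136*I*√13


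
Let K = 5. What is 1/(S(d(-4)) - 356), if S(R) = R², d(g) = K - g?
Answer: -1/275 ≈ -0.0036364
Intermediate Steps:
d(g) = 5 - g
1/(S(d(-4)) - 356) = 1/((5 - 1*(-4))² - 356) = 1/((5 + 4)² - 356) = 1/(9² - 356) = 1/(81 - 356) = 1/(-275) = -1/275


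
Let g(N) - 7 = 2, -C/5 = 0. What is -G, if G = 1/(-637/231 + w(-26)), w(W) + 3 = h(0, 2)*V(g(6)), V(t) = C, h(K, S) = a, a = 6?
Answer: 33/190 ≈ 0.17368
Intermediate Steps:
C = 0 (C = -5*0 = 0)
h(K, S) = 6
g(N) = 9 (g(N) = 7 + 2 = 9)
V(t) = 0
w(W) = -3 (w(W) = -3 + 6*0 = -3 + 0 = -3)
G = -33/190 (G = 1/(-637/231 - 3) = 1/(-637*1/231 - 3) = 1/(-91/33 - 3) = 1/(-190/33) = -33/190 ≈ -0.17368)
-G = -1*(-33/190) = 33/190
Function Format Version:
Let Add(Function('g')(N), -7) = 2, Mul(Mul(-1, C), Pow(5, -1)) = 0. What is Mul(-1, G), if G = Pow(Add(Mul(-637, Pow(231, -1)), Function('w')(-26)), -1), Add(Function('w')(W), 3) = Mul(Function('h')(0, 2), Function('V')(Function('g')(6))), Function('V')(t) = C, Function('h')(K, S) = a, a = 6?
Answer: Rational(33, 190) ≈ 0.17368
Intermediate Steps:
C = 0 (C = Mul(-5, 0) = 0)
Function('h')(K, S) = 6
Function('g')(N) = 9 (Function('g')(N) = Add(7, 2) = 9)
Function('V')(t) = 0
Function('w')(W) = -3 (Function('w')(W) = Add(-3, Mul(6, 0)) = Add(-3, 0) = -3)
G = Rational(-33, 190) (G = Pow(Add(Mul(-637, Pow(231, -1)), -3), -1) = Pow(Add(Mul(-637, Rational(1, 231)), -3), -1) = Pow(Add(Rational(-91, 33), -3), -1) = Pow(Rational(-190, 33), -1) = Rational(-33, 190) ≈ -0.17368)
Mul(-1, G) = Mul(-1, Rational(-33, 190)) = Rational(33, 190)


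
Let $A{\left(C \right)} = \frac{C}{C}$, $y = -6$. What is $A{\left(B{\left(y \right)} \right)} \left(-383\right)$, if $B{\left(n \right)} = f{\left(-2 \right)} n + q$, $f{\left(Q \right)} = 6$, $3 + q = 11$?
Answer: $-383$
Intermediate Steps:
$q = 8$ ($q = -3 + 11 = 8$)
$B{\left(n \right)} = 8 + 6 n$ ($B{\left(n \right)} = 6 n + 8 = 8 + 6 n$)
$A{\left(C \right)} = 1$
$A{\left(B{\left(y \right)} \right)} \left(-383\right) = 1 \left(-383\right) = -383$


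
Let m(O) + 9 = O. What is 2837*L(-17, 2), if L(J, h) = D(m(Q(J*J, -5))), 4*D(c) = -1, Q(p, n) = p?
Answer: -2837/4 ≈ -709.25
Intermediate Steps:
m(O) = -9 + O
D(c) = -¼ (D(c) = (¼)*(-1) = -¼)
L(J, h) = -¼
2837*L(-17, 2) = 2837*(-¼) = -2837/4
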